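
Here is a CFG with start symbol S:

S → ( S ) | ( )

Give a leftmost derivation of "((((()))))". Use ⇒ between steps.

S ⇒ (S) ⇒ ((S)) ⇒ (((S))) ⇒ ((((S)))) ⇒ ((((()))))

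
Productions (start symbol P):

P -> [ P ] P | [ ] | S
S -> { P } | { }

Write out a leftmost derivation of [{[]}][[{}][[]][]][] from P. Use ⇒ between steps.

P ⇒ [P]P ⇒ [S]P ⇒ [{P}]P ⇒ [{[]}]P ⇒ [{[]}][P]P ⇒ [{[]}][[P]P]P ⇒ [{[]}][[S]P]P ⇒ [{[]}][[{}]P]P ⇒ [{[]}][[{}][P]P]P ⇒ [{[]}][[{}][[]]P]P ⇒ [{[]}][[{}][[]][]]P ⇒ [{[]}][[{}][[]][]][]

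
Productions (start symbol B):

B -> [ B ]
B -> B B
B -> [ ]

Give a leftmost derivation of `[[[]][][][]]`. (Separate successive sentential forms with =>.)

B => [B] => [BB] => [BBB] => [BBBB] => [[B]BBB] => [[[]]BBB] => [[[]][]BB] => [[[]][][]B] => [[[]][][][]]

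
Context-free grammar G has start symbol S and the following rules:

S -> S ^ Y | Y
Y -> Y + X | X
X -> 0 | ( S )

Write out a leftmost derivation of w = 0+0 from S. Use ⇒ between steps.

S ⇒ Y ⇒ Y+X ⇒ X+X ⇒ 0+X ⇒ 0+0

S ⇒ Y   [S -> Y]
Y ⇒ Y+X   [Y -> Y + X]
Y+X ⇒ X+X   [Y -> X]
X+X ⇒ 0+X   [X -> 0]
0+X ⇒ 0+0   [X -> 0]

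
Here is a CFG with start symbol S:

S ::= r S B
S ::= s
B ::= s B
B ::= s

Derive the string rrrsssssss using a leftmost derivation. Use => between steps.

S => rSB   [S ::= r S B]
rSB => rrSBB   [S ::= r S B]
rrSBB => rrrSBBB   [S ::= r S B]
rrrSBBB => rrrsBBB   [S ::= s]
rrrsBBB => rrrssBBB   [B ::= s B]
rrrssBBB => rrrsssBBB   [B ::= s B]
rrrsssBBB => rrrssssBBB   [B ::= s B]
rrrssssBBB => rrrsssssBB   [B ::= s]
rrrsssssBB => rrrssssssB   [B ::= s]
rrrssssssB => rrrsssssss   [B ::= s]

S => rSB => rrSBB => rrrSBBB => rrrsBBB => rrrssBBB => rrrsssBBB => rrrssssBBB => rrrsssssBB => rrrssssssB => rrrsssssss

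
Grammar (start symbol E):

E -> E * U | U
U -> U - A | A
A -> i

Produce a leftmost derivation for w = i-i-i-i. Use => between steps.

E => U => U-A => U-A-A => U-A-A-A => A-A-A-A => i-A-A-A => i-i-A-A => i-i-i-A => i-i-i-i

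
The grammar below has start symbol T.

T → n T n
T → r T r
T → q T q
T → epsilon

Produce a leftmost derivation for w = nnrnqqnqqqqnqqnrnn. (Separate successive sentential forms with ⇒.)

T ⇒ nTn   [T → n T n]
nTn ⇒ nnTnn   [T → n T n]
nnTnn ⇒ nnrTrnn   [T → r T r]
nnrTrnn ⇒ nnrnTnrnn   [T → n T n]
nnrnTnrnn ⇒ nnrnqTqnrnn   [T → q T q]
nnrnqTqnrnn ⇒ nnrnqqTqqnrnn   [T → q T q]
nnrnqqTqqnrnn ⇒ nnrnqqnTnqqnrnn   [T → n T n]
nnrnqqnTnqqnrnn ⇒ nnrnqqnqTqnqqnrnn   [T → q T q]
nnrnqqnqTqnqqnrnn ⇒ nnrnqqnqqTqqnqqnrnn   [T → q T q]
nnrnqqnqqTqqnqqnrnn ⇒ nnrnqqnqqqqnqqnrnn   [T → epsilon]

T ⇒ nTn ⇒ nnTnn ⇒ nnrTrnn ⇒ nnrnTnrnn ⇒ nnrnqTqnrnn ⇒ nnrnqqTqqnrnn ⇒ nnrnqqnTnqqnrnn ⇒ nnrnqqnqTqnqqnrnn ⇒ nnrnqqnqqTqqnqqnrnn ⇒ nnrnqqnqqqqnqqnrnn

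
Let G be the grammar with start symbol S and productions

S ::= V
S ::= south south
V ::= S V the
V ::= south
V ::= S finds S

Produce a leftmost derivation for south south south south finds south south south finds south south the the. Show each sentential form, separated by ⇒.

S ⇒ V   [S ::= V]
V ⇒ S V the   [V ::= S V the]
S V the ⇒ south south V the   [S ::= south south]
south south V the ⇒ south south S finds S the   [V ::= S finds S]
south south S finds S the ⇒ south south south south finds S the   [S ::= south south]
south south south south finds S the ⇒ south south south south finds V the   [S ::= V]
south south south south finds V the ⇒ south south south south finds S V the the   [V ::= S V the]
south south south south finds S V the the ⇒ south south south south finds V V the the   [S ::= V]
south south south south finds V V the the ⇒ south south south south finds south V the the   [V ::= south]
south south south south finds south V the the ⇒ south south south south finds south S finds S the the   [V ::= S finds S]
south south south south finds south S finds S the the ⇒ south south south south finds south south south finds S the the   [S ::= south south]
south south south south finds south south south finds S the the ⇒ south south south south finds south south south finds south south the the   [S ::= south south]

S ⇒ V ⇒ S V the ⇒ south south V the ⇒ south south S finds S the ⇒ south south south south finds S the ⇒ south south south south finds V the ⇒ south south south south finds S V the the ⇒ south south south south finds V V the the ⇒ south south south south finds south V the the ⇒ south south south south finds south S finds S the the ⇒ south south south south finds south south south finds S the the ⇒ south south south south finds south south south finds south south the the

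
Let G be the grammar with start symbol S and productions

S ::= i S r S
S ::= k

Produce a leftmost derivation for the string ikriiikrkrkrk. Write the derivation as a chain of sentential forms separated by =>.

S => iSrS => ikrS => ikriSrS => ikriiSrSrS => ikriiiSrSrSrS => ikriiikrSrSrS => ikriiikrkrSrS => ikriiikrkrkrS => ikriiikrkrkrk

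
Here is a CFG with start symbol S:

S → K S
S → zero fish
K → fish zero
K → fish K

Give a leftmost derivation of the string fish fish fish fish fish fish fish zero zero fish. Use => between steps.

S => K S => fish K S => fish fish K S => fish fish fish K S => fish fish fish fish K S => fish fish fish fish fish K S => fish fish fish fish fish fish K S => fish fish fish fish fish fish fish zero S => fish fish fish fish fish fish fish zero zero fish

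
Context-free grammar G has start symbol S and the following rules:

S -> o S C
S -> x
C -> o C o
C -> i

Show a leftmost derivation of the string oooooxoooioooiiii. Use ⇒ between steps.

S⇒oSC⇒ooSCC⇒oooSCCC⇒ooooSCCCC⇒oooooSCCCCC⇒oooooxCCCCC⇒oooooxoCoCCCC⇒oooooxooCooCCCC⇒oooooxoooCoooCCCC⇒oooooxoooioooCCCC⇒oooooxoooioooiCCC⇒oooooxoooioooiiCC⇒oooooxoooioooiiiC⇒oooooxoooioooiiii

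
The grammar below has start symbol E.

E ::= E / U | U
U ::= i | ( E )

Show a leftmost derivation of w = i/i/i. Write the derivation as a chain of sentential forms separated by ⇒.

E ⇒ E/U ⇒ E/U/U ⇒ U/U/U ⇒ i/U/U ⇒ i/i/U ⇒ i/i/i

E ⇒ E/U   [E ::= E / U]
E/U ⇒ E/U/U   [E ::= E / U]
E/U/U ⇒ U/U/U   [E ::= U]
U/U/U ⇒ i/U/U   [U ::= i]
i/U/U ⇒ i/i/U   [U ::= i]
i/i/U ⇒ i/i/i   [U ::= i]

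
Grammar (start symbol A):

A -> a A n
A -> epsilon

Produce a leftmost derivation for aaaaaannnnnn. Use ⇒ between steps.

A ⇒ aAn ⇒ aaAnn ⇒ aaaAnnn ⇒ aaaaAnnnn ⇒ aaaaaAnnnnn ⇒ aaaaaaAnnnnnn ⇒ aaaaaannnnnn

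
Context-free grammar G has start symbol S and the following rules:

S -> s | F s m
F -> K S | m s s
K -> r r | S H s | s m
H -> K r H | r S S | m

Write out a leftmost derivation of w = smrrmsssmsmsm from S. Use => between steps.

S => Fsm   [S -> F s m]
Fsm => KSsm   [F -> K S]
KSsm => smSsm   [K -> s m]
smSsm => smFsmsm   [S -> F s m]
smFsmsm => smKSsmsm   [F -> K S]
smKSsmsm => smrrSsmsm   [K -> r r]
smrrSsmsm => smrrFsmsmsm   [S -> F s m]
smrrFsmsmsm => smrrmsssmsmsm   [F -> m s s]

S=>Fsm=>KSsm=>smSsm=>smFsmsm=>smKSsmsm=>smrrSsmsm=>smrrFsmsmsm=>smrrmsssmsmsm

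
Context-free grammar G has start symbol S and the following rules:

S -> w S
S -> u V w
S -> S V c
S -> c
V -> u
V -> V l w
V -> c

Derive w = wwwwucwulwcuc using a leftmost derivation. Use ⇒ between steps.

S ⇒ wS ⇒ wwS ⇒ wwSVc ⇒ wwSVcVc ⇒ wwwSVcVc ⇒ wwwwSVcVc ⇒ wwwwuVwVcVc ⇒ wwwwucwVcVc ⇒ wwwwucwVlwcVc ⇒ wwwwucwulwcVc ⇒ wwwwucwulwcuc

S ⇒ wS   [S -> w S]
wS ⇒ wwS   [S -> w S]
wwS ⇒ wwSVc   [S -> S V c]
wwSVc ⇒ wwSVcVc   [S -> S V c]
wwSVcVc ⇒ wwwSVcVc   [S -> w S]
wwwSVcVc ⇒ wwwwSVcVc   [S -> w S]
wwwwSVcVc ⇒ wwwwuVwVcVc   [S -> u V w]
wwwwuVwVcVc ⇒ wwwwucwVcVc   [V -> c]
wwwwucwVcVc ⇒ wwwwucwVlwcVc   [V -> V l w]
wwwwucwVlwcVc ⇒ wwwwucwulwcVc   [V -> u]
wwwwucwulwcVc ⇒ wwwwucwulwcuc   [V -> u]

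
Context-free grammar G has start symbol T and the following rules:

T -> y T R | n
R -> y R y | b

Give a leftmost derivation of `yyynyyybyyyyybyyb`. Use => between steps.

T => yTR => yyTRR => yyyTRRR => yyynRRR => yyynyRyRR => yyynyyRyyRR => yyynyyyRyyyRR => yyynyyybyyyRR => yyynyyybyyyyRyR => yyynyyybyyyyyRyyR => yyynyyybyyyyybyyR => yyynyyybyyyyybyyb

T => yTR   [T -> y T R]
yTR => yyTRR   [T -> y T R]
yyTRR => yyyTRRR   [T -> y T R]
yyyTRRR => yyynRRR   [T -> n]
yyynRRR => yyynyRyRR   [R -> y R y]
yyynyRyRR => yyynyyRyyRR   [R -> y R y]
yyynyyRyyRR => yyynyyyRyyyRR   [R -> y R y]
yyynyyyRyyyRR => yyynyyybyyyRR   [R -> b]
yyynyyybyyyRR => yyynyyybyyyyRyR   [R -> y R y]
yyynyyybyyyyRyR => yyynyyybyyyyyRyyR   [R -> y R y]
yyynyyybyyyyyRyyR => yyynyyybyyyyybyyR   [R -> b]
yyynyyybyyyyybyyR => yyynyyybyyyyybyyb   [R -> b]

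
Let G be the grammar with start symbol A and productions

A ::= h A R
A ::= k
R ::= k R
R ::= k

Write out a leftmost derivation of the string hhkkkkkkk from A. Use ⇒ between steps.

A ⇒ hAR   [A ::= h A R]
hAR ⇒ hhARR   [A ::= h A R]
hhARR ⇒ hhkRR   [A ::= k]
hhkRR ⇒ hhkkRR   [R ::= k R]
hhkkRR ⇒ hhkkkRR   [R ::= k R]
hhkkkRR ⇒ hhkkkkR   [R ::= k]
hhkkkkR ⇒ hhkkkkkR   [R ::= k R]
hhkkkkkR ⇒ hhkkkkkkR   [R ::= k R]
hhkkkkkkR ⇒ hhkkkkkkk   [R ::= k]

A⇒hAR⇒hhARR⇒hhkRR⇒hhkkRR⇒hhkkkRR⇒hhkkkkR⇒hhkkkkkR⇒hhkkkkkkR⇒hhkkkkkkk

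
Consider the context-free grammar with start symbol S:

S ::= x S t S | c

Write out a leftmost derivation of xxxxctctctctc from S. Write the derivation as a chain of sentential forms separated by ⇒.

S ⇒ xStS ⇒ xxStStS ⇒ xxxStStStS ⇒ xxxxStStStStS ⇒ xxxxctStStStS ⇒ xxxxctctStStS ⇒ xxxxctctctStS ⇒ xxxxctctctctS ⇒ xxxxctctctctc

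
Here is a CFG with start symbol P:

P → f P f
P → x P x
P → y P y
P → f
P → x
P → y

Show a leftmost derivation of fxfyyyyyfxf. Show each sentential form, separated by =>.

P=>fPf=>fxPxf=>fxfPfxf=>fxfyPyfxf=>fxfyyPyyfxf=>fxfyyyyyfxf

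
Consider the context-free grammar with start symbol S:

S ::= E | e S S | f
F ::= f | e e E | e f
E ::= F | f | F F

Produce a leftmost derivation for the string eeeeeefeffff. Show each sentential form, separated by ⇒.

S ⇒ eSS ⇒ eeSSS ⇒ eeeSSSS ⇒ eeeESSS ⇒ eeeFFSSS ⇒ eeeeeEFSSS ⇒ eeeeeFFSSS ⇒ eeeeeefFSSS ⇒ eeeeeefefSSS ⇒ eeeeeefeffSS ⇒ eeeeeefefffS ⇒ eeeeeefeffff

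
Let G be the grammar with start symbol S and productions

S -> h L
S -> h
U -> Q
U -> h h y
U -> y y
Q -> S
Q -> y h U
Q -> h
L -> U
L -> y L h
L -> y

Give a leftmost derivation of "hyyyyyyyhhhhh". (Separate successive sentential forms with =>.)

S=>hL=>hyLh=>hyyLhh=>hyyyLhhh=>hyyyyLhhhh=>hyyyyyLhhhhh=>hyyyyyUhhhhh=>hyyyyyyyhhhhh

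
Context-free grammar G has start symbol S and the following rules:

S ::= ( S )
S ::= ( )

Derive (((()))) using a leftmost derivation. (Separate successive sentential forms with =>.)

S => (S) => ((S)) => (((S))) => (((())))

S => (S)   [S ::= ( S )]
(S) => ((S))   [S ::= ( S )]
((S)) => (((S)))   [S ::= ( S )]
(((S))) => (((())))   [S ::= ( )]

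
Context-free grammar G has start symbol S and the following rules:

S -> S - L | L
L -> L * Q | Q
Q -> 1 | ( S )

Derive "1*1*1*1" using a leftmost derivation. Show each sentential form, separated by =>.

S => L => L*Q => L*Q*Q => L*Q*Q*Q => Q*Q*Q*Q => 1*Q*Q*Q => 1*1*Q*Q => 1*1*1*Q => 1*1*1*1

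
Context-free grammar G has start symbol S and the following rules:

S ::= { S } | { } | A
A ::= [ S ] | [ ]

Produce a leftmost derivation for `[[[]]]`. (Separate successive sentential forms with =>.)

S => A   [S ::= A]
A => [S]   [A ::= [ S ]]
[S] => [A]   [S ::= A]
[A] => [[S]]   [A ::= [ S ]]
[[S]] => [[A]]   [S ::= A]
[[A]] => [[[]]]   [A ::= [ ]]

S=>A=>[S]=>[A]=>[[S]]=>[[A]]=>[[[]]]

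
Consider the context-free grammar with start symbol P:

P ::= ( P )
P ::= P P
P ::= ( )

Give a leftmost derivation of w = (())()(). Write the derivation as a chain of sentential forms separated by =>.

P=>PP=>PPP=>(P)PP=>(())PP=>(())()P=>(())()()

P => PP   [P ::= P P]
PP => PPP   [P ::= P P]
PPP => (P)PP   [P ::= ( P )]
(P)PP => (())PP   [P ::= ( )]
(())PP => (())()P   [P ::= ( )]
(())()P => (())()()   [P ::= ( )]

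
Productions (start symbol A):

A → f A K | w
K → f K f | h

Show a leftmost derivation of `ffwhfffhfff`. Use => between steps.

A => fAK   [A → f A K]
fAK => ffAKK   [A → f A K]
ffAKK => ffwKK   [A → w]
ffwKK => ffwhK   [K → h]
ffwhK => ffwhfKf   [K → f K f]
ffwhfKf => ffwhffKff   [K → f K f]
ffwhffKff => ffwhfffKfff   [K → f K f]
ffwhfffKfff => ffwhfffhfff   [K → h]

A => fAK => ffAKK => ffwKK => ffwhK => ffwhfKf => ffwhffKff => ffwhfffKfff => ffwhfffhfff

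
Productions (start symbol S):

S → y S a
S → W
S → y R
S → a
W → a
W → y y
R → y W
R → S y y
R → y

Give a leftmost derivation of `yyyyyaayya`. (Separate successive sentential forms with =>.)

S => ySa => yyRa => yySyya => yyySayya => yyyyRayya => yyyyyWayya => yyyyyaayya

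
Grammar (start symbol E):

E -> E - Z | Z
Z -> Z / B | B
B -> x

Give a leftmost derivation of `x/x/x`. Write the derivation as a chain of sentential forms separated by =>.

E => Z => Z/B => Z/B/B => B/B/B => x/B/B => x/x/B => x/x/x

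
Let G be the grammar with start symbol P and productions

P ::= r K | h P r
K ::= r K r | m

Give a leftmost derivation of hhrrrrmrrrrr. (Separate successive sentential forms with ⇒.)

P ⇒ hPr ⇒ hhPrr ⇒ hhrKrr ⇒ hhrrKrrr ⇒ hhrrrKrrrr ⇒ hhrrrrKrrrrr ⇒ hhrrrrmrrrrr

P ⇒ hPr   [P ::= h P r]
hPr ⇒ hhPrr   [P ::= h P r]
hhPrr ⇒ hhrKrr   [P ::= r K]
hhrKrr ⇒ hhrrKrrr   [K ::= r K r]
hhrrKrrr ⇒ hhrrrKrrrr   [K ::= r K r]
hhrrrKrrrr ⇒ hhrrrrKrrrrr   [K ::= r K r]
hhrrrrKrrrrr ⇒ hhrrrrmrrrrr   [K ::= m]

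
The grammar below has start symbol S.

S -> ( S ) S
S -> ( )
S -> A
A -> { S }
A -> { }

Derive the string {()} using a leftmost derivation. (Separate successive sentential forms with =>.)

S => A => {S} => {()}

S => A   [S -> A]
A => {S}   [A -> { S }]
{S} => {()}   [S -> ( )]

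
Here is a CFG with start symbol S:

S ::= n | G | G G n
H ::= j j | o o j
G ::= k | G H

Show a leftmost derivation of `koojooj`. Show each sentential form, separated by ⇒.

S⇒G⇒GH⇒GHH⇒kHH⇒koojH⇒koojooj

S ⇒ G   [S ::= G]
G ⇒ GH   [G ::= G H]
GH ⇒ GHH   [G ::= G H]
GHH ⇒ kHH   [G ::= k]
kHH ⇒ koojH   [H ::= o o j]
koojH ⇒ koojooj   [H ::= o o j]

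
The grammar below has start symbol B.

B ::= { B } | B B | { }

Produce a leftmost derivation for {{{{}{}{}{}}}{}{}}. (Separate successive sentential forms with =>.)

B => {B}   [B ::= { B }]
{B} => {BB}   [B ::= B B]
{BB} => {BBB}   [B ::= B B]
{BBB} => {{B}BB}   [B ::= { B }]
{{B}BB} => {{{B}}BB}   [B ::= { B }]
{{{B}}BB} => {{{BB}}BB}   [B ::= B B]
{{{BB}}BB} => {{{BBB}}BB}   [B ::= B B]
{{{BBB}}BB} => {{{BBBB}}BB}   [B ::= B B]
{{{BBBB}}BB} => {{{{}BBB}}BB}   [B ::= { }]
{{{{}BBB}}BB} => {{{{}{}BB}}BB}   [B ::= { }]
{{{{}{}BB}}BB} => {{{{}{}{}B}}BB}   [B ::= { }]
{{{{}{}{}B}}BB} => {{{{}{}{}{}}}BB}   [B ::= { }]
{{{{}{}{}{}}}BB} => {{{{}{}{}{}}}{}B}   [B ::= { }]
{{{{}{}{}{}}}{}B} => {{{{}{}{}{}}}{}{}}   [B ::= { }]

B => {B} => {BB} => {BBB} => {{B}BB} => {{{B}}BB} => {{{BB}}BB} => {{{BBB}}BB} => {{{BBBB}}BB} => {{{{}BBB}}BB} => {{{{}{}BB}}BB} => {{{{}{}{}B}}BB} => {{{{}{}{}{}}}BB} => {{{{}{}{}{}}}{}B} => {{{{}{}{}{}}}{}{}}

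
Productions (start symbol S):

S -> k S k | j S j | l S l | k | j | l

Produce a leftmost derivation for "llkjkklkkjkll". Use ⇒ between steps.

S ⇒ lSl ⇒ llSll ⇒ llkSkll ⇒ llkjSjkll ⇒ llkjkSkjkll ⇒ llkjkkSkkjkll ⇒ llkjkklkkjkll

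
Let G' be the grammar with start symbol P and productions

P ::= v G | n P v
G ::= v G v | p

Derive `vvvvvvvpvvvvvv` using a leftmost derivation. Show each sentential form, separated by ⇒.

P ⇒ vG   [P ::= v G]
vG ⇒ vvGv   [G ::= v G v]
vvGv ⇒ vvvGvv   [G ::= v G v]
vvvGvv ⇒ vvvvGvvv   [G ::= v G v]
vvvvGvvv ⇒ vvvvvGvvvv   [G ::= v G v]
vvvvvGvvvv ⇒ vvvvvvGvvvvv   [G ::= v G v]
vvvvvvGvvvvv ⇒ vvvvvvvGvvvvvv   [G ::= v G v]
vvvvvvvGvvvvvv ⇒ vvvvvvvpvvvvvv   [G ::= p]

P ⇒ vG ⇒ vvGv ⇒ vvvGvv ⇒ vvvvGvvv ⇒ vvvvvGvvvv ⇒ vvvvvvGvvvvv ⇒ vvvvvvvGvvvvvv ⇒ vvvvvvvpvvvvvv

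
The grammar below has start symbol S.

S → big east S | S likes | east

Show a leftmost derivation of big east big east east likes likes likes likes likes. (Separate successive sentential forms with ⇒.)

S ⇒ big east S ⇒ big east big east S ⇒ big east big east S likes ⇒ big east big east S likes likes ⇒ big east big east S likes likes likes ⇒ big east big east S likes likes likes likes ⇒ big east big east S likes likes likes likes likes ⇒ big east big east east likes likes likes likes likes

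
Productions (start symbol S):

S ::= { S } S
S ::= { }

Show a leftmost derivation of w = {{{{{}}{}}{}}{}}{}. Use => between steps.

S => {S}S   [S ::= { S } S]
{S}S => {{S}S}S   [S ::= { S } S]
{{S}S}S => {{{S}S}S}S   [S ::= { S } S]
{{{S}S}S}S => {{{{S}S}S}S}S   [S ::= { S } S]
{{{{S}S}S}S}S => {{{{{}}S}S}S}S   [S ::= { }]
{{{{{}}S}S}S}S => {{{{{}}{}}S}S}S   [S ::= { }]
{{{{{}}{}}S}S}S => {{{{{}}{}}{}}S}S   [S ::= { }]
{{{{{}}{}}{}}S}S => {{{{{}}{}}{}}{}}S   [S ::= { }]
{{{{{}}{}}{}}{}}S => {{{{{}}{}}{}}{}}{}   [S ::= { }]

S=>{S}S=>{{S}S}S=>{{{S}S}S}S=>{{{{S}S}S}S}S=>{{{{{}}S}S}S}S=>{{{{{}}{}}S}S}S=>{{{{{}}{}}{}}S}S=>{{{{{}}{}}{}}{}}S=>{{{{{}}{}}{}}{}}{}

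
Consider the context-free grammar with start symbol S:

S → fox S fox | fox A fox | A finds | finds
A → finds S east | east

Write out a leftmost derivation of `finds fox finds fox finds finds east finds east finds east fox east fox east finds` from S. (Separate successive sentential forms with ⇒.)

S ⇒ A finds   [S → A finds]
A finds ⇒ finds S east finds   [A → finds S east]
finds S east finds ⇒ finds fox A fox east finds   [S → fox A fox]
finds fox A fox east finds ⇒ finds fox finds S east fox east finds   [A → finds S east]
finds fox finds S east fox east finds ⇒ finds fox finds fox A fox east fox east finds   [S → fox A fox]
finds fox finds fox A fox east fox east finds ⇒ finds fox finds fox finds S east fox east fox east finds   [A → finds S east]
finds fox finds fox finds S east fox east fox east finds ⇒ finds fox finds fox finds A finds east fox east fox east finds   [S → A finds]
finds fox finds fox finds A finds east fox east fox east finds ⇒ finds fox finds fox finds finds S east finds east fox east fox east finds   [A → finds S east]
finds fox finds fox finds finds S east finds east fox east fox east finds ⇒ finds fox finds fox finds finds A finds east finds east fox east fox east finds   [S → A finds]
finds fox finds fox finds finds A finds east finds east fox east fox east finds ⇒ finds fox finds fox finds finds east finds east finds east fox east fox east finds   [A → east]

S ⇒ A finds ⇒ finds S east finds ⇒ finds fox A fox east finds ⇒ finds fox finds S east fox east finds ⇒ finds fox finds fox A fox east fox east finds ⇒ finds fox finds fox finds S east fox east fox east finds ⇒ finds fox finds fox finds A finds east fox east fox east finds ⇒ finds fox finds fox finds finds S east finds east fox east fox east finds ⇒ finds fox finds fox finds finds A finds east finds east fox east fox east finds ⇒ finds fox finds fox finds finds east finds east finds east fox east fox east finds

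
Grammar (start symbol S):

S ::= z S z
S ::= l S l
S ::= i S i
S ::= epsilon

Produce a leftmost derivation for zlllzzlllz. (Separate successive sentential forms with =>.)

S => zSz => zlSlz => zllSllz => zlllSlllz => zlllzSzlllz => zlllzzlllz

S => zSz   [S ::= z S z]
zSz => zlSlz   [S ::= l S l]
zlSlz => zllSllz   [S ::= l S l]
zllSllz => zlllSlllz   [S ::= l S l]
zlllSlllz => zlllzSzlllz   [S ::= z S z]
zlllzSzlllz => zlllzzlllz   [S ::= epsilon]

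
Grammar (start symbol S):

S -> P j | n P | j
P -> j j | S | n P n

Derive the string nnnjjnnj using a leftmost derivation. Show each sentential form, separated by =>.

S=>nP=>nS=>nPj=>nnPnj=>nnnPnnj=>nnnjjnnj

S => nP   [S -> n P]
nP => nS   [P -> S]
nS => nPj   [S -> P j]
nPj => nnPnj   [P -> n P n]
nnPnj => nnnPnnj   [P -> n P n]
nnnPnnj => nnnjjnnj   [P -> j j]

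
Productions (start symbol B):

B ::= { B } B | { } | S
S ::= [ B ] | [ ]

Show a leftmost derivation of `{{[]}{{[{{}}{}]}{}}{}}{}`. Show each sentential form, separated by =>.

B => {B}B => {{B}B}B => {{S}B}B => {{[]}B}B => {{[]}{B}B}B => {{[]}{{B}B}B}B => {{[]}{{S}B}B}B => {{[]}{{[B]}B}B}B => {{[]}{{[{B}B]}B}B}B => {{[]}{{[{{}}B]}B}B}B => {{[]}{{[{{}}{}]}B}B}B => {{[]}{{[{{}}{}]}{}}B}B => {{[]}{{[{{}}{}]}{}}{}}B => {{[]}{{[{{}}{}]}{}}{}}{}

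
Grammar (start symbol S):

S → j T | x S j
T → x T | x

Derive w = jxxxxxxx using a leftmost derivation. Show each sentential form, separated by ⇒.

S ⇒ jT ⇒ jxT ⇒ jxxT ⇒ jxxxT ⇒ jxxxxT ⇒ jxxxxxT ⇒ jxxxxxxT ⇒ jxxxxxxx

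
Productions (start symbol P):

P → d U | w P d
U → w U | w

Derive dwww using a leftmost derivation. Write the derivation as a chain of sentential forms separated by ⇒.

P ⇒ dU ⇒ dwU ⇒ dwwU ⇒ dwww

P ⇒ dU   [P → d U]
dU ⇒ dwU   [U → w U]
dwU ⇒ dwwU   [U → w U]
dwwU ⇒ dwww   [U → w]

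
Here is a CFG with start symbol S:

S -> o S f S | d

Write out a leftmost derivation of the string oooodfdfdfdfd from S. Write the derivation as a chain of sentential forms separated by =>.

S => oSfS   [S -> o S f S]
oSfS => ooSfSfS   [S -> o S f S]
ooSfSfS => oooSfSfSfS   [S -> o S f S]
oooSfSfSfS => ooooSfSfSfSfS   [S -> o S f S]
ooooSfSfSfSfS => oooodfSfSfSfS   [S -> d]
oooodfSfSfSfS => oooodfdfSfSfS   [S -> d]
oooodfdfSfSfS => oooodfdfdfSfS   [S -> d]
oooodfdfdfSfS => oooodfdfdfdfS   [S -> d]
oooodfdfdfdfS => oooodfdfdfdfd   [S -> d]

S => oSfS => ooSfSfS => oooSfSfSfS => ooooSfSfSfSfS => oooodfSfSfSfS => oooodfdfSfSfS => oooodfdfdfSfS => oooodfdfdfdfS => oooodfdfdfdfd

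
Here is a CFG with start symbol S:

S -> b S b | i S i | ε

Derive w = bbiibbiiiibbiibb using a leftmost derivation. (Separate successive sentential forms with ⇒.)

S⇒bSb⇒bbSbb⇒bbiSibb⇒bbiiSiibb⇒bbiibSbiibb⇒bbiibbSbbiibb⇒bbiibbiSibbiibb⇒bbiibbiiSiibbiibb⇒bbiibbiiiibbiibb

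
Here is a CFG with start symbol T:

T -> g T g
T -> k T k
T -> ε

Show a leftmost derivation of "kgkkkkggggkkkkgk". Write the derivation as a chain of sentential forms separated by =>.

T => kTk => kgTgk => kgkTkgk => kgkkTkkgk => kgkkkTkkkgk => kgkkkkTkkkkgk => kgkkkkgTgkkkkgk => kgkkkkggTggkkkkgk => kgkkkkggggkkkkgk

T => kTk   [T -> k T k]
kTk => kgTgk   [T -> g T g]
kgTgk => kgkTkgk   [T -> k T k]
kgkTkgk => kgkkTkkgk   [T -> k T k]
kgkkTkkgk => kgkkkTkkkgk   [T -> k T k]
kgkkkTkkkgk => kgkkkkTkkkkgk   [T -> k T k]
kgkkkkTkkkkgk => kgkkkkgTgkkkkgk   [T -> g T g]
kgkkkkgTgkkkkgk => kgkkkkggTggkkkkgk   [T -> g T g]
kgkkkkggTggkkkkgk => kgkkkkggggkkkkgk   [T -> ε]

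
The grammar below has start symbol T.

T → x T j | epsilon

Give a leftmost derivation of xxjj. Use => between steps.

T => xTj   [T → x T j]
xTj => xxTjj   [T → x T j]
xxTjj => xxjj   [T → epsilon]

T => xTj => xxTjj => xxjj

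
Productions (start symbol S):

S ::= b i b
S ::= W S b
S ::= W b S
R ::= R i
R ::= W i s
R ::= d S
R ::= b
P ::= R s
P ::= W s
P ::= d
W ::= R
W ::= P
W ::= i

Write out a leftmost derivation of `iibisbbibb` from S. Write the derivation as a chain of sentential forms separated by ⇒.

S ⇒ WSb ⇒ iSb ⇒ iWbSb ⇒ iibSb ⇒ iibWbSb ⇒ iibPbSb ⇒ iibWsbSb ⇒ iibisbSb ⇒ iibisbbibb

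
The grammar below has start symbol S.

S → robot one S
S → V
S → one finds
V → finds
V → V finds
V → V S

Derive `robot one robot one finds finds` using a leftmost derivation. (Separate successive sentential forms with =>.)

S => robot one S => robot one robot one S => robot one robot one V => robot one robot one V finds => robot one robot one finds finds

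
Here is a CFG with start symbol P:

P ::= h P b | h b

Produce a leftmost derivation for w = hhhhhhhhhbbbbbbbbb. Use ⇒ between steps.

P⇒hPb⇒hhPbb⇒hhhPbbb⇒hhhhPbbbb⇒hhhhhPbbbbb⇒hhhhhhPbbbbbb⇒hhhhhhhPbbbbbbb⇒hhhhhhhhPbbbbbbbb⇒hhhhhhhhhbbbbbbbbb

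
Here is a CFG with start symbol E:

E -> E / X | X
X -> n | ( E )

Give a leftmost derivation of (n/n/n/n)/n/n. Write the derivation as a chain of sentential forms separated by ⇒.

E⇒E/X⇒E/X/X⇒X/X/X⇒(E)/X/X⇒(E/X)/X/X⇒(E/X/X)/X/X⇒(E/X/X/X)/X/X⇒(X/X/X/X)/X/X⇒(n/X/X/X)/X/X⇒(n/n/X/X)/X/X⇒(n/n/n/X)/X/X⇒(n/n/n/n)/X/X⇒(n/n/n/n)/n/X⇒(n/n/n/n)/n/n

E ⇒ E/X   [E -> E / X]
E/X ⇒ E/X/X   [E -> E / X]
E/X/X ⇒ X/X/X   [E -> X]
X/X/X ⇒ (E)/X/X   [X -> ( E )]
(E)/X/X ⇒ (E/X)/X/X   [E -> E / X]
(E/X)/X/X ⇒ (E/X/X)/X/X   [E -> E / X]
(E/X/X)/X/X ⇒ (E/X/X/X)/X/X   [E -> E / X]
(E/X/X/X)/X/X ⇒ (X/X/X/X)/X/X   [E -> X]
(X/X/X/X)/X/X ⇒ (n/X/X/X)/X/X   [X -> n]
(n/X/X/X)/X/X ⇒ (n/n/X/X)/X/X   [X -> n]
(n/n/X/X)/X/X ⇒ (n/n/n/X)/X/X   [X -> n]
(n/n/n/X)/X/X ⇒ (n/n/n/n)/X/X   [X -> n]
(n/n/n/n)/X/X ⇒ (n/n/n/n)/n/X   [X -> n]
(n/n/n/n)/n/X ⇒ (n/n/n/n)/n/n   [X -> n]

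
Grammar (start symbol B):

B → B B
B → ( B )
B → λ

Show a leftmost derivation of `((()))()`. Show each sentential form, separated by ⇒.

B ⇒ BB   [B → B B]
BB ⇒ (B)B   [B → ( B )]
(B)B ⇒ ((B))B   [B → ( B )]
((B))B ⇒ ((BB))B   [B → B B]
((BB))B ⇒ (((B)B))B   [B → ( B )]
(((B)B))B ⇒ ((()B))B   [B → λ]
((()B))B ⇒ ((()))B   [B → λ]
((()))B ⇒ ((()))(B)   [B → ( B )]
((()))(B) ⇒ ((()))()   [B → λ]

B ⇒ BB ⇒ (B)B ⇒ ((B))B ⇒ ((BB))B ⇒ (((B)B))B ⇒ ((()B))B ⇒ ((()))B ⇒ ((()))(B) ⇒ ((()))()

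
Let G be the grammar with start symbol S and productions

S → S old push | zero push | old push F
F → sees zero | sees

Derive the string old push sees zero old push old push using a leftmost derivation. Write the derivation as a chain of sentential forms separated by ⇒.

S ⇒ S old push ⇒ S old push old push ⇒ old push F old push old push ⇒ old push sees zero old push old push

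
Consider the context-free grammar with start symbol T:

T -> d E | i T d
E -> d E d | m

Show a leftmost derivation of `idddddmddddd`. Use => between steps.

T => iTd => idEd => iddEdd => idddEddd => iddddEdddd => idddddEddddd => idddddmddddd

T => iTd   [T -> i T d]
iTd => idEd   [T -> d E]
idEd => iddEdd   [E -> d E d]
iddEdd => idddEddd   [E -> d E d]
idddEddd => iddddEdddd   [E -> d E d]
iddddEdddd => idddddEddddd   [E -> d E d]
idddddEddddd => idddddmddddd   [E -> m]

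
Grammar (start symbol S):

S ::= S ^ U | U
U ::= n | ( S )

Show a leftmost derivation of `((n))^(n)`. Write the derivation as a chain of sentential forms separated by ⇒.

S⇒S^U⇒U^U⇒(S)^U⇒(U)^U⇒((S))^U⇒((U))^U⇒((n))^U⇒((n))^(S)⇒((n))^(U)⇒((n))^(n)

S ⇒ S^U   [S ::= S ^ U]
S^U ⇒ U^U   [S ::= U]
U^U ⇒ (S)^U   [U ::= ( S )]
(S)^U ⇒ (U)^U   [S ::= U]
(U)^U ⇒ ((S))^U   [U ::= ( S )]
((S))^U ⇒ ((U))^U   [S ::= U]
((U))^U ⇒ ((n))^U   [U ::= n]
((n))^U ⇒ ((n))^(S)   [U ::= ( S )]
((n))^(S) ⇒ ((n))^(U)   [S ::= U]
((n))^(U) ⇒ ((n))^(n)   [U ::= n]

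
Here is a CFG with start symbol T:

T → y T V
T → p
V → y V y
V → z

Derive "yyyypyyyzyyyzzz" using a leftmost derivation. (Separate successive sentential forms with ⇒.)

T ⇒ yTV ⇒ yyTVV ⇒ yyyTVVV ⇒ yyyyTVVVV ⇒ yyyypVVVV ⇒ yyyypyVyVVV ⇒ yyyypyyVyyVVV ⇒ yyyypyyyVyyyVVV ⇒ yyyypyyyzyyyVVV ⇒ yyyypyyyzyyyzVV ⇒ yyyypyyyzyyyzzV ⇒ yyyypyyyzyyyzzz

T ⇒ yTV   [T → y T V]
yTV ⇒ yyTVV   [T → y T V]
yyTVV ⇒ yyyTVVV   [T → y T V]
yyyTVVV ⇒ yyyyTVVVV   [T → y T V]
yyyyTVVVV ⇒ yyyypVVVV   [T → p]
yyyypVVVV ⇒ yyyypyVyVVV   [V → y V y]
yyyypyVyVVV ⇒ yyyypyyVyyVVV   [V → y V y]
yyyypyyVyyVVV ⇒ yyyypyyyVyyyVVV   [V → y V y]
yyyypyyyVyyyVVV ⇒ yyyypyyyzyyyVVV   [V → z]
yyyypyyyzyyyVVV ⇒ yyyypyyyzyyyzVV   [V → z]
yyyypyyyzyyyzVV ⇒ yyyypyyyzyyyzzV   [V → z]
yyyypyyyzyyyzzV ⇒ yyyypyyyzyyyzzz   [V → z]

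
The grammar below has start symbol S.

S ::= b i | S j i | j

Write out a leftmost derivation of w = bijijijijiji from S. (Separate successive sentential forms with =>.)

S=>Sji=>Sjiji=>Sjijiji=>Sjijijiji=>Sjijijijiji=>bijijijijiji

S => Sji   [S ::= S j i]
Sji => Sjiji   [S ::= S j i]
Sjiji => Sjijiji   [S ::= S j i]
Sjijiji => Sjijijiji   [S ::= S j i]
Sjijijiji => Sjijijijiji   [S ::= S j i]
Sjijijijiji => bijijijijiji   [S ::= b i]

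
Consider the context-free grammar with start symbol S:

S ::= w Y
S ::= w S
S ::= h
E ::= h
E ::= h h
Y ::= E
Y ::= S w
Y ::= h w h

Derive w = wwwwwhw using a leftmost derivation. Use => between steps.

S => wY => wSw => wwSw => wwwSw => wwwwSw => wwwwwSw => wwwwwhw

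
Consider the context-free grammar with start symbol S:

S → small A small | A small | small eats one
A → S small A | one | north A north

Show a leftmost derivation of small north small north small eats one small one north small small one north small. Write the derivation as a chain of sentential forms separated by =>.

S => small A small   [S → small A small]
small A small => small north A north small   [A → north A north]
small north A north small => small north S small A north small   [A → S small A]
small north S small A north small => small north small A small small A north small   [S → small A small]
small north small A small small A north small => small north small north A north small small A north small   [A → north A north]
small north small north A north small small A north small => small north small north S small A north small small A north small   [A → S small A]
small north small north S small A north small small A north small => small north small north small eats one small A north small small A north small   [S → small eats one]
small north small north small eats one small A north small small A north small => small north small north small eats one small one north small small A north small   [A → one]
small north small north small eats one small one north small small A north small => small north small north small eats one small one north small small one north small   [A → one]

S => small A small => small north A north small => small north S small A north small => small north small A small small A north small => small north small north A north small small A north small => small north small north S small A north small small A north small => small north small north small eats one small A north small small A north small => small north small north small eats one small one north small small A north small => small north small north small eats one small one north small small one north small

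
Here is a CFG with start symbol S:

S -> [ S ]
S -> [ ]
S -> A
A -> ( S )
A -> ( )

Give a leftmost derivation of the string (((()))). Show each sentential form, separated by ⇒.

S⇒A⇒(S)⇒(A)⇒((S))⇒((A))⇒(((S)))⇒(((A)))⇒(((())))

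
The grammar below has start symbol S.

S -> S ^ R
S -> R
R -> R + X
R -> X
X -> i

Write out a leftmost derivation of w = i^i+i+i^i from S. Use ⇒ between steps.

S ⇒ S^R   [S -> S ^ R]
S^R ⇒ S^R^R   [S -> S ^ R]
S^R^R ⇒ R^R^R   [S -> R]
R^R^R ⇒ X^R^R   [R -> X]
X^R^R ⇒ i^R^R   [X -> i]
i^R^R ⇒ i^R+X^R   [R -> R + X]
i^R+X^R ⇒ i^R+X+X^R   [R -> R + X]
i^R+X+X^R ⇒ i^X+X+X^R   [R -> X]
i^X+X+X^R ⇒ i^i+X+X^R   [X -> i]
i^i+X+X^R ⇒ i^i+i+X^R   [X -> i]
i^i+i+X^R ⇒ i^i+i+i^R   [X -> i]
i^i+i+i^R ⇒ i^i+i+i^X   [R -> X]
i^i+i+i^X ⇒ i^i+i+i^i   [X -> i]

S⇒S^R⇒S^R^R⇒R^R^R⇒X^R^R⇒i^R^R⇒i^R+X^R⇒i^R+X+X^R⇒i^X+X+X^R⇒i^i+X+X^R⇒i^i+i+X^R⇒i^i+i+i^R⇒i^i+i+i^X⇒i^i+i+i^i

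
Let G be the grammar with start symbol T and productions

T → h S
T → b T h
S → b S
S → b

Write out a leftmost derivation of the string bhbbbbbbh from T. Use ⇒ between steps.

T ⇒ bTh ⇒ bhSh ⇒ bhbSh ⇒ bhbbSh ⇒ bhbbbSh ⇒ bhbbbbSh ⇒ bhbbbbbSh ⇒ bhbbbbbbh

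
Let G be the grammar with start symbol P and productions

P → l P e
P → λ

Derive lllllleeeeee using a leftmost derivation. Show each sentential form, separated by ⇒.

P ⇒ lPe   [P → l P e]
lPe ⇒ llPee   [P → l P e]
llPee ⇒ lllPeee   [P → l P e]
lllPeee ⇒ llllPeeee   [P → l P e]
llllPeeee ⇒ lllllPeeeee   [P → l P e]
lllllPeeeee ⇒ llllllPeeeeee   [P → l P e]
llllllPeeeeee ⇒ lllllleeeeee   [P → λ]

P ⇒ lPe ⇒ llPee ⇒ lllPeee ⇒ llllPeeee ⇒ lllllPeeeee ⇒ llllllPeeeeee ⇒ lllllleeeeee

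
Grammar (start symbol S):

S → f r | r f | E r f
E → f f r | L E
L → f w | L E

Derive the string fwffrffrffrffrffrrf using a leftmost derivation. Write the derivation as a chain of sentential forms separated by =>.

S=>Erf=>LErf=>LEErf=>LEEErf=>LEEEErf=>LEEEEErf=>fwEEEEErf=>fwffrEEEErf=>fwffrffrEEErf=>fwffrffrffrEErf=>fwffrffrffrffrErf=>fwffrffrffrffrffrrf

S => Erf   [S → E r f]
Erf => LErf   [E → L E]
LErf => LEErf   [L → L E]
LEErf => LEEErf   [L → L E]
LEEErf => LEEEErf   [L → L E]
LEEEErf => LEEEEErf   [L → L E]
LEEEEErf => fwEEEEErf   [L → f w]
fwEEEEErf => fwffrEEEErf   [E → f f r]
fwffrEEEErf => fwffrffrEEErf   [E → f f r]
fwffrffrEEErf => fwffrffrffrEErf   [E → f f r]
fwffrffrffrEErf => fwffrffrffrffrErf   [E → f f r]
fwffrffrffrffrErf => fwffrffrffrffrffrrf   [E → f f r]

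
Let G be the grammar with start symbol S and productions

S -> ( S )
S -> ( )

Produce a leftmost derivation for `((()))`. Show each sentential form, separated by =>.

S => (S)   [S -> ( S )]
(S) => ((S))   [S -> ( S )]
((S)) => ((()))   [S -> ( )]

S => (S) => ((S)) => ((()))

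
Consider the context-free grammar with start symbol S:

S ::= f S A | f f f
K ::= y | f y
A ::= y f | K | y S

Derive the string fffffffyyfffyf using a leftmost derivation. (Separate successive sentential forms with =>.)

S => fSA   [S ::= f S A]
fSA => ffSAA   [S ::= f S A]
ffSAA => fffSAAA   [S ::= f S A]
fffSAAA => ffffffAAA   [S ::= f f f]
ffffffAAA => ffffffKAA   [A ::= K]
ffffffKAA => fffffffyAA   [K ::= f y]
fffffffyAA => fffffffyySA   [A ::= y S]
fffffffyySA => fffffffyyfffA   [S ::= f f f]
fffffffyyfffA => fffffffyyfffyf   [A ::= y f]

S => fSA => ffSAA => fffSAAA => ffffffAAA => ffffffKAA => fffffffyAA => fffffffyySA => fffffffyyfffA => fffffffyyfffyf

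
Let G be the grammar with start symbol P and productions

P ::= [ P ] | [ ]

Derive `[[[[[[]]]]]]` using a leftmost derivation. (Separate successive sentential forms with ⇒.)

P⇒[P]⇒[[P]]⇒[[[P]]]⇒[[[[P]]]]⇒[[[[[P]]]]]⇒[[[[[[]]]]]]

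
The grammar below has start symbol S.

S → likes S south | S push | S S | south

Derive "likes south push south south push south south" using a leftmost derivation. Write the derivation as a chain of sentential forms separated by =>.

S => likes S south => likes S S south => likes S push S south => likes S S push S south => likes S S S push S south => likes S push S S push S south => likes south push S S push S south => likes south push south S push S south => likes south push south south push S south => likes south push south south push south south

S => likes S south   [S → likes S south]
likes S south => likes S S south   [S → S S]
likes S S south => likes S push S south   [S → S push]
likes S push S south => likes S S push S south   [S → S S]
likes S S push S south => likes S S S push S south   [S → S S]
likes S S S push S south => likes S push S S push S south   [S → S push]
likes S push S S push S south => likes south push S S push S south   [S → south]
likes south push S S push S south => likes south push south S push S south   [S → south]
likes south push south S push S south => likes south push south south push S south   [S → south]
likes south push south south push S south => likes south push south south push south south   [S → south]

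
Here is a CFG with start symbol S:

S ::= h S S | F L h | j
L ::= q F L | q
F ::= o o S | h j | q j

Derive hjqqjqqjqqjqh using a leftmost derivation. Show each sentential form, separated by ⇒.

S⇒FLh⇒hjLh⇒hjqFLh⇒hjqqjLh⇒hjqqjqFLh⇒hjqqjqqjLh⇒hjqqjqqjqFLh⇒hjqqjqqjqqjLh⇒hjqqjqqjqqjqh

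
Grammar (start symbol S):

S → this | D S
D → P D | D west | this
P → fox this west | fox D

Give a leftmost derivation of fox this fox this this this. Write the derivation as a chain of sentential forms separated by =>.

S => D S => P D S => fox D D S => fox this D S => fox this P D S => fox this fox D D S => fox this fox this D S => fox this fox this this S => fox this fox this this this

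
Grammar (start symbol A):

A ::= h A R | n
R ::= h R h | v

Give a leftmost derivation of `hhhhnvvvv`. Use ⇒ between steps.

A ⇒ hAR   [A ::= h A R]
hAR ⇒ hhARR   [A ::= h A R]
hhARR ⇒ hhhARRR   [A ::= h A R]
hhhARRR ⇒ hhhhARRRR   [A ::= h A R]
hhhhARRRR ⇒ hhhhnRRRR   [A ::= n]
hhhhnRRRR ⇒ hhhhnvRRR   [R ::= v]
hhhhnvRRR ⇒ hhhhnvvRR   [R ::= v]
hhhhnvvRR ⇒ hhhhnvvvR   [R ::= v]
hhhhnvvvR ⇒ hhhhnvvvv   [R ::= v]

A ⇒ hAR ⇒ hhARR ⇒ hhhARRR ⇒ hhhhARRRR ⇒ hhhhnRRRR ⇒ hhhhnvRRR ⇒ hhhhnvvRR ⇒ hhhhnvvvR ⇒ hhhhnvvvv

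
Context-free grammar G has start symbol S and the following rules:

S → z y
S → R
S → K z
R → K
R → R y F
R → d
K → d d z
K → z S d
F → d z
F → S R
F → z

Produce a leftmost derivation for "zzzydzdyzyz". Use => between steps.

S=>R=>RyF=>RyFyF=>KyFyF=>zSdyFyF=>zKzdyFyF=>zzSdzdyFyF=>zzzydzdyFyF=>zzzydzdyzyF=>zzzydzdyzyz

S => R   [S → R]
R => RyF   [R → R y F]
RyF => RyFyF   [R → R y F]
RyFyF => KyFyF   [R → K]
KyFyF => zSdyFyF   [K → z S d]
zSdyFyF => zKzdyFyF   [S → K z]
zKzdyFyF => zzSdzdyFyF   [K → z S d]
zzSdzdyFyF => zzzydzdyFyF   [S → z y]
zzzydzdyFyF => zzzydzdyzyF   [F → z]
zzzydzdyzyF => zzzydzdyzyz   [F → z]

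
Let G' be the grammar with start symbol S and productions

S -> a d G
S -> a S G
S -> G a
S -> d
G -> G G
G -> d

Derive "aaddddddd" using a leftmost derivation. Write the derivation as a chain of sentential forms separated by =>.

S => aSG   [S -> a S G]
aSG => aadGG   [S -> a d G]
aadGG => aaddG   [G -> d]
aaddG => aaddGG   [G -> G G]
aaddGG => aaddGGG   [G -> G G]
aaddGGG => aaddGGGG   [G -> G G]
aaddGGGG => aaddGGGGG   [G -> G G]
aaddGGGGG => aadddGGGG   [G -> d]
aadddGGGG => aaddddGGG   [G -> d]
aaddddGGG => aadddddGG   [G -> d]
aadddddGG => aaddddddG   [G -> d]
aaddddddG => aaddddddd   [G -> d]

S => aSG => aadGG => aaddG => aaddGG => aaddGGG => aaddGGGG => aaddGGGGG => aadddGGGG => aaddddGGG => aadddddGG => aaddddddG => aaddddddd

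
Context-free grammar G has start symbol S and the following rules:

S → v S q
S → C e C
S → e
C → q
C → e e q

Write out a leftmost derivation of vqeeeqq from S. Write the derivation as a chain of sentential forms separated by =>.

S => vSq => vCeCq => vqeCq => vqeeeqq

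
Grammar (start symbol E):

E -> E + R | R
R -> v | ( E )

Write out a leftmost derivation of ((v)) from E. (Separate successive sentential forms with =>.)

E => R   [E -> R]
R => (E)   [R -> ( E )]
(E) => (R)   [E -> R]
(R) => ((E))   [R -> ( E )]
((E)) => ((R))   [E -> R]
((R)) => ((v))   [R -> v]

E=>R=>(E)=>(R)=>((E))=>((R))=>((v))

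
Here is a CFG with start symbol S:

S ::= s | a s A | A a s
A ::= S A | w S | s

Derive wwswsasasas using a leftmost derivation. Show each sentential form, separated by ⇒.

S ⇒ Aas   [S ::= A a s]
Aas ⇒ wSas   [A ::= w S]
wSas ⇒ wAasas   [S ::= A a s]
wAasas ⇒ wwSasas   [A ::= w S]
wwSasas ⇒ wwAasasas   [S ::= A a s]
wwAasasas ⇒ wwSAasasas   [A ::= S A]
wwSAasasas ⇒ wwsAasasas   [S ::= s]
wwsAasasas ⇒ wwswSasasas   [A ::= w S]
wwswSasasas ⇒ wwswsasasas   [S ::= s]

S⇒Aas⇒wSas⇒wAasas⇒wwSasas⇒wwAasasas⇒wwSAasasas⇒wwsAasasas⇒wwswSasasas⇒wwswsasasas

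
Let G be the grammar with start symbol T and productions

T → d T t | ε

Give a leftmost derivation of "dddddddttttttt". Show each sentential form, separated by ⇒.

T ⇒ dTt ⇒ ddTtt ⇒ dddTttt ⇒ ddddTtttt ⇒ dddddTttttt ⇒ ddddddTtttttt ⇒ dddddddTttttttt ⇒ dddddddttttttt

T ⇒ dTt   [T → d T t]
dTt ⇒ ddTtt   [T → d T t]
ddTtt ⇒ dddTttt   [T → d T t]
dddTttt ⇒ ddddTtttt   [T → d T t]
ddddTtttt ⇒ dddddTttttt   [T → d T t]
dddddTttttt ⇒ ddddddTtttttt   [T → d T t]
ddddddTtttttt ⇒ dddddddTttttttt   [T → d T t]
dddddddTttttttt ⇒ dddddddttttttt   [T → ε]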